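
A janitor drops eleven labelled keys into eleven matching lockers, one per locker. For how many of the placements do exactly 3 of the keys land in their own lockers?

Choose which 3 of the 11 are fixed: C(11,3) = 165.
The other 8 form a derangement: !8 = 14833.
Total: 165 × 14833 = 2447445.

2447445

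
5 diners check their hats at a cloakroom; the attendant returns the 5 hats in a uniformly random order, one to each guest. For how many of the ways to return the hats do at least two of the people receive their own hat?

31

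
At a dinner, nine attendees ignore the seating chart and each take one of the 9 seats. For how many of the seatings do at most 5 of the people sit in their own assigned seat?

362675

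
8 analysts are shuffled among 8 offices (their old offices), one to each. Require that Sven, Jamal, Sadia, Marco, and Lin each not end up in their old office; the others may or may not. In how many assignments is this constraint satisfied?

21234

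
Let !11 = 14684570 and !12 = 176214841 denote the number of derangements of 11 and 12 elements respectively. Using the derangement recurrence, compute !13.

!13 = (13-1)·(!12 + !11) = 12·(176214841 + 14684570) = 12·190899411 = 2290792932.

2290792932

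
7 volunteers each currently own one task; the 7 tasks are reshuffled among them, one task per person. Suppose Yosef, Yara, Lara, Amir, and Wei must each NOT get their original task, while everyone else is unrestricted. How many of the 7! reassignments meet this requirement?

Let A_j be the event that the j-th constrained one is fixed. By inclusion-exclusion over the 5 events:
Σ_{j=0}^{5} (-1)^j C(5,j)(7-j)!
= C(5,0)·7! - C(5,1)·6! + C(5,2)·5! - C(5,3)·4! + C(5,4)·3! - C(5,5)·2!
= 5040 - 3600 + 1200 - 240 + 30 - 2
= 2428

2428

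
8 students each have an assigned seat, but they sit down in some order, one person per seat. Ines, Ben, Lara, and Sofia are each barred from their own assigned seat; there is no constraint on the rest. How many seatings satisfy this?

Let A_j be the event that the j-th constrained one is fixed. By inclusion-exclusion over the 4 events:
Σ_{j=0}^{4} (-1)^j C(4,j)(8-j)!
= C(4,0)·8! - C(4,1)·7! + C(4,2)·6! - C(4,3)·5! + C(4,4)·4!
= 40320 - 20160 + 4320 - 480 + 24
= 24024

24024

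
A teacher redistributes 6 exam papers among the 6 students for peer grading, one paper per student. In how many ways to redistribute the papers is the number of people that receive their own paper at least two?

# with exactly i fixed is C(6,i)·!(6-i); sum over i=2..6:
  i=2: C(6,2)·!4 = 15·9 = 135
  i=3: C(6,3)·!3 = 20·2 = 40
  i=4: C(6,4)·!2 = 15·1 = 15
  i=5: C(6,5)·!1 = 6·0 = 0
  i=6: C(6,6)·!0 = 1·1 = 1
Total = 191.

191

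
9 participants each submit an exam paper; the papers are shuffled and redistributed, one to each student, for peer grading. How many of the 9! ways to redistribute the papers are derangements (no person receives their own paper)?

133496

The subfactorial !9 = [9!/e] (nearest integer).
9! = 362880, and 362880/e ≈ 133496.09, so !9 = 133496.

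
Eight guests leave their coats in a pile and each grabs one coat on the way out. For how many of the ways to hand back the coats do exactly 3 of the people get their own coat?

2464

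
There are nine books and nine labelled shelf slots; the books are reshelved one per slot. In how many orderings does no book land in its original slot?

!9 = 9! · Σ_{k=0}^{9} (-1)^k/k!
= 9! - 9!/1! + 9!/2! - 9!/3! + 9!/4! - 9!/5! + 9!/6! - 9!/7! + 9!/8! - 9!/9!
= 362880 - 362880 + 181440 - 60480 + 15120 - 3024 + 504 - 72 + 9 - 1
= 133496

133496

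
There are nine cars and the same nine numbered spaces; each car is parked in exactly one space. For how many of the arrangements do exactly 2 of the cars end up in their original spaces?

Choose which 2 of the 9 are fixed: C(9,2) = 36.
The other 7 form a derangement: !7 = 1854.
Total: 36 × 1854 = 66744.

66744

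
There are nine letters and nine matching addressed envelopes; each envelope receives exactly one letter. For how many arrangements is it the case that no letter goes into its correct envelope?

By inclusion-exclusion, !9 = Σ (-1)^k · 9!/k! for k=0..9
= 9! - 9!/1! + 9!/2! - 9!/3! + 9!/4! - 9!/5! + 9!/6! - 9!/7! + 9!/8! - 9!/9!
= 362880 - 362880 + 181440 - 60480 + 15120 - 3024 + 504 - 72 + 9 - 1
= 133496

133496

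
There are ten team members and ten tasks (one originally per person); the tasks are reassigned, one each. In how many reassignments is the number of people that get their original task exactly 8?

Pick the 8 fixed positions: C(10,8) = 45 ways.
The other 2 form a derangement: !2 = 1.
Total: 45 × 1 = 45.

45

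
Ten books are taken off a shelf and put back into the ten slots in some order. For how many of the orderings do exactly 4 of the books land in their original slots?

55650

Choose which 4 of the 10 are fixed: C(10,4) = 210.
The remaining 6 must be deranged: !6 = 265.
Total: 210 × 265 = 55650.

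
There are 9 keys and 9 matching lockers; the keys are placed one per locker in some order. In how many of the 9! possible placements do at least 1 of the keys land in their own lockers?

# with exactly i fixed is C(9,i)·!(9-i); sum over i=1..9:
  i=1: C(9,1)·!8 = 9·14833 = 133497
  i=2: C(9,2)·!7 = 36·1854 = 66744
  i=3: C(9,3)·!6 = 84·265 = 22260
  i=4: C(9,4)·!5 = 126·44 = 5544
  i=5: C(9,5)·!4 = 126·9 = 1134
  i=6: C(9,6)·!3 = 84·2 = 168
  i=7: C(9,7)·!2 = 36·1 = 36
  i=8: C(9,8)·!1 = 9·0 = 0
  i=9: C(9,9)·!0 = 1·1 = 1
Total = 229384.

229384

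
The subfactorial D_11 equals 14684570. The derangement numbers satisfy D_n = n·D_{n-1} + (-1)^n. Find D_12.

176214841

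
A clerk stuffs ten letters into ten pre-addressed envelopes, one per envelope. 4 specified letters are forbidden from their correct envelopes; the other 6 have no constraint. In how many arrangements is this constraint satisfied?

Let A_j be the event that the j-th constrained one is fixed. By inclusion-exclusion over the 4 events:
Σ_{j=0}^{4} (-1)^j C(4,j)(10-j)!
= C(4,0)·10! - C(4,1)·9! + C(4,2)·8! - C(4,3)·7! + C(4,4)·6!
= 3628800 - 1451520 + 241920 - 20160 + 720
= 2399760

2399760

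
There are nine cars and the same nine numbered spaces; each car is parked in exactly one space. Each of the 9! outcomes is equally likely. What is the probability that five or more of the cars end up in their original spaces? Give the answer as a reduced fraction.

Favorable outcomes: Σ_{i≥5} C(9,i)·!(9-i) = 126·9 + 84·2 + 36·1 + 9·0 + 1·1 = 1339.
Total outcomes: 9! = 362880.
Probability = 1339/362880 = 1339/362880.

1339/362880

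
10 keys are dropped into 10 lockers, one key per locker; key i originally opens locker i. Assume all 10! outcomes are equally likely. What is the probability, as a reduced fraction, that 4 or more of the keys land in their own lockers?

Favorable outcomes: Σ_{i≥4} C(10,i)·!(10-i) = 210·265 + 252·44 + 210·9 + 120·2 + 45·1 + 10·0 + 1·1 = 68914.
Total outcomes: 10! = 3628800.
Probability = 68914/3628800 = 34457/1814400.

34457/1814400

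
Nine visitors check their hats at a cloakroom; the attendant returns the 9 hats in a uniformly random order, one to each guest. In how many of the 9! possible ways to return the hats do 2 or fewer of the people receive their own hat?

Sum C(9,i)·!(9-i) for i = 0..2:
  i=0: C(9,0)·!9 = 1·133496 = 133496
  i=1: C(9,1)·!8 = 9·14833 = 133497
  i=2: C(9,2)·!7 = 36·1854 = 66744
Total = 333737.

333737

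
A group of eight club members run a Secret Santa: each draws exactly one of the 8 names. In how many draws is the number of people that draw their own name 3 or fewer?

39549

Sum C(8,i)·!(8-i) for i = 0..3:
  i=0: C(8,0)·!8 = 1·14833 = 14833
  i=1: C(8,1)·!7 = 8·1854 = 14832
  i=2: C(8,2)·!6 = 28·265 = 7420
  i=3: C(8,3)·!5 = 56·44 = 2464
Total = 39549.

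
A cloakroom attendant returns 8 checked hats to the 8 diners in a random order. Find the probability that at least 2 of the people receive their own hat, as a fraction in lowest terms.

Favorable outcomes: Σ_{i≥2} C(8,i)·!(8-i) = 28·265 + 56·44 + 70·9 + 56·2 + 28·1 + 8·0 + 1·1 = 10655.
Total outcomes: 8! = 40320.
Probability = 10655/40320 = 2131/8064.

2131/8064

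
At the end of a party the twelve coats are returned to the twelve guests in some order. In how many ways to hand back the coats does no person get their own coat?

176214841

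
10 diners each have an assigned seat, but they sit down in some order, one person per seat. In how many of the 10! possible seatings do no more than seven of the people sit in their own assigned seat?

3628754

# with exactly i fixed is C(10,i)·!(10-i); sum over i=0..7:
  i=0: C(10,0)·!10 = 1·1334961 = 1334961
  i=1: C(10,1)·!9 = 10·133496 = 1334960
  i=2: C(10,2)·!8 = 45·14833 = 667485
  i=3: C(10,3)·!7 = 120·1854 = 222480
  i=4: C(10,4)·!6 = 210·265 = 55650
  i=5: C(10,5)·!5 = 252·44 = 11088
  i=6: C(10,6)·!4 = 210·9 = 1890
  i=7: C(10,7)·!3 = 120·2 = 240
Total = 3628754.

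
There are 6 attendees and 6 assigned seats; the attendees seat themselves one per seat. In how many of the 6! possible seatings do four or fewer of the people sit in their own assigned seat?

719

Sum C(6,i)·!(6-i) for i = 0..4:
  i=0: C(6,0)·!6 = 1·265 = 265
  i=1: C(6,1)·!5 = 6·44 = 264
  i=2: C(6,2)·!4 = 15·9 = 135
  i=3: C(6,3)·!3 = 20·2 = 40
  i=4: C(6,4)·!2 = 15·1 = 15
Total = 719.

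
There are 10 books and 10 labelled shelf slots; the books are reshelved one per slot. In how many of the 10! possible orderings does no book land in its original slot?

1334961

!10 = 10! · Σ_{k=0}^{10} (-1)^k/k!
= 10! - 10!/1! + 10!/2! - 10!/3! + 10!/4! - 10!/5! + 10!/6! - 10!/7! + 10!/8! - 10!/9! + 10!/10!
= 3628800 - 3628800 + 1814400 - 604800 + 151200 - 30240 + 5040 - 720 + 90 - 10 + 1
= 1334961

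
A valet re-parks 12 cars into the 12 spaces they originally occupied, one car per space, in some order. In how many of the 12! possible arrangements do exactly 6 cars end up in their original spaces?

Choose which 6 of the 12 are fixed: C(12,6) = 924.
The other 6 form a derangement: !6 = 265.
Total: 924 × 265 = 244860.

244860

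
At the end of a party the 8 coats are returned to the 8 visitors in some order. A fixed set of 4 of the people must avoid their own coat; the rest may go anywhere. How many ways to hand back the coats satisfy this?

Let A_j be the event that the j-th constrained one is fixed. By inclusion-exclusion over the 4 events:
Σ_{j=0}^{4} (-1)^j C(4,j)(8-j)!
= C(4,0)·8! - C(4,1)·7! + C(4,2)·6! - C(4,3)·5! + C(4,4)·4!
= 40320 - 20160 + 4320 - 480 + 24
= 24024

24024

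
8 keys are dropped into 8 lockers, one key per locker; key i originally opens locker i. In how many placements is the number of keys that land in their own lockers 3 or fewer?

Sum C(8,i)·!(8-i) for i = 0..3:
  i=0: C(8,0)·!8 = 1·14833 = 14833
  i=1: C(8,1)·!7 = 8·1854 = 14832
  i=2: C(8,2)·!6 = 28·265 = 7420
  i=3: C(8,3)·!5 = 56·44 = 2464
Total = 39549.

39549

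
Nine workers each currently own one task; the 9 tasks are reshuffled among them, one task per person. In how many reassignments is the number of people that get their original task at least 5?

# with exactly i fixed is C(9,i)·!(9-i); sum over i=5..9:
  i=5: C(9,5)·!4 = 126·9 = 1134
  i=6: C(9,6)·!3 = 84·2 = 168
  i=7: C(9,7)·!2 = 36·1 = 36
  i=8: C(9,8)·!1 = 9·0 = 0
  i=9: C(9,9)·!0 = 1·1 = 1
Total = 1339.

1339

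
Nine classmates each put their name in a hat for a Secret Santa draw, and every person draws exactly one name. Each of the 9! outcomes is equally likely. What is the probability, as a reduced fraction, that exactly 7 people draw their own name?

Favorable outcomes: C(9,7)·!2 = 36·1 = 36.
Total outcomes: 9! = 362880.
Probability = 36/362880 = 1/10080.

1/10080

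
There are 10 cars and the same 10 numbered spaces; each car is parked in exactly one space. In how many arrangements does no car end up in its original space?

The subfactorial !10 = [10!/e] (nearest integer).
10! = 3628800, and 3628800/e ≈ 1334960.92, so !10 = 1334961.

1334961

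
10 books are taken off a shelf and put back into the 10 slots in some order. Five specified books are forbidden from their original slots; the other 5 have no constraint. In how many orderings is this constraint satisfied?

2170680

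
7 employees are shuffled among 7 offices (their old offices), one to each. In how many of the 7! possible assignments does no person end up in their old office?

1854

The number of derangements of 7 is !7 = Σ_{k=0}^{7} (-1)^k·7!/k!
= 7! - 7!/1! + 7!/2! - 7!/3! + 7!/4! - 7!/5! + 7!/6! - 7!/7!
= 5040 - 5040 + 2520 - 840 + 210 - 42 + 7 - 1
= 1854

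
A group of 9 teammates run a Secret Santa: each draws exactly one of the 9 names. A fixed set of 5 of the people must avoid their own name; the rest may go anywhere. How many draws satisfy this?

205056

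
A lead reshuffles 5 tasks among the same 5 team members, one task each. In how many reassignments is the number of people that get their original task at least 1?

76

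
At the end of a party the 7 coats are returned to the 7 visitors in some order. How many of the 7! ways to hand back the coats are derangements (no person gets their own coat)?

Recurrence: !7 = 6·(!6 + !5).
!7 = 6·(265 + 44) = 6·309 = 1854

1854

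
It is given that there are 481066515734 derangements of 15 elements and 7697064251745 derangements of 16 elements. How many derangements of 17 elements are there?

!17 = (17-1)·(!16 + !15) = 16·(7697064251745 + 481066515734) = 16·8178130767479 = 130850092279664.

130850092279664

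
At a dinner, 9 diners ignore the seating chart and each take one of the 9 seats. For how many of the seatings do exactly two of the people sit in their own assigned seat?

66744

Choose which 2 of the 9 are fixed: C(9,2) = 36.
The other 7 form a derangement: !7 = 1854.
Total: 36 × 1854 = 66744.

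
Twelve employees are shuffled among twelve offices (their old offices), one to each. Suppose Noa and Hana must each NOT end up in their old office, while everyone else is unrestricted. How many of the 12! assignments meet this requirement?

Let A_j be the event that the j-th constrained one is fixed. By inclusion-exclusion over the 2 events:
Σ_{j=0}^{2} (-1)^j C(2,j)(12-j)!
= C(2,0)·12! - C(2,1)·11! + C(2,2)·10!
= 479001600 - 79833600 + 3628800
= 402796800

402796800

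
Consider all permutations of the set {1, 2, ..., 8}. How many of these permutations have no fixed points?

!8 = 8! · Σ_{k=0}^{8} (-1)^k/k!
= 8! - 8!/1! + 8!/2! - 8!/3! + 8!/4! - 8!/5! + 8!/6! - 8!/7! + 8!/8!
= 40320 - 40320 + 20160 - 6720 + 1680 - 336 + 56 - 8 + 1
= 14833

14833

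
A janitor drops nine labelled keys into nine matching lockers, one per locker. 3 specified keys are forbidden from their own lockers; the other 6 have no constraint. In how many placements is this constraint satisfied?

256320

Inclusion-exclusion on the 3 forbidden self-matches:
Σ_{j=0}^{3} (-1)^j C(3,j)(9-j)!
= C(3,0)·9! - C(3,1)·8! + C(3,2)·7! - C(3,3)·6!
= 362880 - 120960 + 15120 - 720
= 256320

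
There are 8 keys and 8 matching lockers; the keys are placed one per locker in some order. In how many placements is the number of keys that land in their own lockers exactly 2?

7420

Choose which 2 of the 8 are fixed: C(8,2) = 28.
The other 6 form a derangement: !6 = 265.
Total: 28 × 265 = 7420.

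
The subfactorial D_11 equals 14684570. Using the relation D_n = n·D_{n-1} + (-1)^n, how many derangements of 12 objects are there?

D_12 = 12·14684570 + 1 = 176214841.

176214841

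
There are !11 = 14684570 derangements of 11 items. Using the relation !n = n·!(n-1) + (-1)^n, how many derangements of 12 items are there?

!12 = 12·14684570 + 1 = 176214841.

176214841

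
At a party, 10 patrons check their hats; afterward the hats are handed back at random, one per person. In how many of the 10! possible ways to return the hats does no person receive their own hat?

1334961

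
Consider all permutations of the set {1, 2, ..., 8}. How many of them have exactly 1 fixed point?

14832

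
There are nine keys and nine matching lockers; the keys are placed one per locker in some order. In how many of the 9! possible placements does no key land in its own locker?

133496

!9 = 9! · Σ_{k=0}^{9} (-1)^k/k!
= 9! - 9!/1! + 9!/2! - 9!/3! + 9!/4! - 9!/5! + 9!/6! - 9!/7! + 9!/8! - 9!/9!
= 362880 - 362880 + 181440 - 60480 + 15120 - 3024 + 504 - 72 + 9 - 1
= 133496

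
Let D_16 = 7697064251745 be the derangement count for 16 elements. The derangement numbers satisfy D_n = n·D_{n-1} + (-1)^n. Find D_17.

130850092279664

D_17 = 17·7697064251745 - 1 = 130850092279664.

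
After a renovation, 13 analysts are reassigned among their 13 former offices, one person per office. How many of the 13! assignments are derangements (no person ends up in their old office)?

2290792932

!13 = 13! · Σ_{k=0}^{13} (-1)^k/k!
= 13! - 13!/1! + 13!/2! - 13!/3! + 13!/4! - 13!/5! + 13!/6! - 13!/7! + 13!/8! - 13!/9! + 13!/10! - 13!/11! + 13!/12! - 13!/13!
= 6227020800 - 6227020800 + 3113510400 - 1037836800 + 259459200 - 51891840 + 8648640 - 1235520 + 154440 - 17160 + 1716 - 156 + 13 - 1
= 2290792932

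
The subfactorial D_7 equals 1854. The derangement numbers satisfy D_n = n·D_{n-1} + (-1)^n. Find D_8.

14833

D_8 = 8·1854 + 1 = 14833.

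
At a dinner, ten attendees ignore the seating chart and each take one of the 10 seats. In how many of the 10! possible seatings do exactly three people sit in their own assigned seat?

Choose which 3 of the 10 are fixed: C(10,3) = 120.
The remaining 7 must be deranged: !7 = 1854.
Total: 120 × 1854 = 222480.

222480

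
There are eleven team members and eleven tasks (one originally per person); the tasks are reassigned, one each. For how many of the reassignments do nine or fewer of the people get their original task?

39916799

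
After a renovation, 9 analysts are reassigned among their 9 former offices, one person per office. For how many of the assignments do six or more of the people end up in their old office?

Sum C(9,i)·!(9-i) for i = 6..9:
  i=6: C(9,6)·!3 = 84·2 = 168
  i=7: C(9,7)·!2 = 36·1 = 36
  i=8: C(9,8)·!1 = 9·0 = 0
  i=9: C(9,9)·!0 = 1·1 = 1
Total = 205.

205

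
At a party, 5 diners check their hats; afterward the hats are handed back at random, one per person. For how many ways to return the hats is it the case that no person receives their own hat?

44

Recurrence: !5 = 4·(!4 + !3).
!5 = 4·(9 + 2) = 4·11 = 44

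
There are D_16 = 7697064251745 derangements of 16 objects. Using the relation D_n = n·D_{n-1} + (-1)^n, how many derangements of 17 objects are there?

130850092279664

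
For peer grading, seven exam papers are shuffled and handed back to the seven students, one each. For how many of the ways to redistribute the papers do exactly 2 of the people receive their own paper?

Choose which 2 of the 7 are fixed: C(7,2) = 21.
The other 5 form a derangement: !5 = 44.
Total: 21 × 44 = 924.

924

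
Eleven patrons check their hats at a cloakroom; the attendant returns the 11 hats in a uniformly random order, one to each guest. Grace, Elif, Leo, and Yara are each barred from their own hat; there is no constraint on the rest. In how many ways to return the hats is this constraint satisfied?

27422640

Inclusion-exclusion on the 4 forbidden self-matches:
Σ_{j=0}^{4} (-1)^j C(4,j)(11-j)!
= C(4,0)·11! - C(4,1)·10! + C(4,2)·9! - C(4,3)·8! + C(4,4)·7!
= 39916800 - 14515200 + 2177280 - 161280 + 5040
= 27422640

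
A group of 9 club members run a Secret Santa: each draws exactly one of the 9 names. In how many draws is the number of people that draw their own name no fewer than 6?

Sum C(9,i)·!(9-i) for i = 6..9:
  i=6: C(9,6)·!3 = 84·2 = 168
  i=7: C(9,7)·!2 = 36·1 = 36
  i=8: C(9,8)·!1 = 9·0 = 0
  i=9: C(9,9)·!0 = 1·1 = 1
Total = 205.

205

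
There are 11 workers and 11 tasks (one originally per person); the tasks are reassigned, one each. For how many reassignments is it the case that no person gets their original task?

14684570

The number of derangements of 11 is !11 = Σ_{k=0}^{11} (-1)^k·11!/k!
= 11! - 11!/1! + 11!/2! - 11!/3! + 11!/4! - 11!/5! + 11!/6! - 11!/7! + 11!/8! - 11!/9! + 11!/10! - 11!/11!
= 39916800 - 39916800 + 19958400 - 6652800 + 1663200 - 332640 + 55440 - 7920 + 990 - 110 + 11 - 1
= 14684570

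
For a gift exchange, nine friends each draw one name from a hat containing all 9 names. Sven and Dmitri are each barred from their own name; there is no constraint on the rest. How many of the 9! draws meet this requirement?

287280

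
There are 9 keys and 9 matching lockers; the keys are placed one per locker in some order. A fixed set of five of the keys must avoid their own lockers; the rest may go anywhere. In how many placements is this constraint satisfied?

Let A_j be the event that the j-th constrained one is fixed. By inclusion-exclusion over the 5 events:
Σ_{j=0}^{5} (-1)^j C(5,j)(9-j)!
= C(5,0)·9! - C(5,1)·8! + C(5,2)·7! - C(5,3)·6! + C(5,4)·5! - C(5,5)·4!
= 362880 - 201600 + 50400 - 7200 + 600 - 24
= 205056

205056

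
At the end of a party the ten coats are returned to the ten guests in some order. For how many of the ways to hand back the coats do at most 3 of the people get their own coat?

3559886

Sum C(10,i)·!(10-i) for i = 0..3:
  i=0: C(10,0)·!10 = 1·1334961 = 1334961
  i=1: C(10,1)·!9 = 10·133496 = 1334960
  i=2: C(10,2)·!8 = 45·14833 = 667485
  i=3: C(10,3)·!7 = 120·1854 = 222480
Total = 3559886.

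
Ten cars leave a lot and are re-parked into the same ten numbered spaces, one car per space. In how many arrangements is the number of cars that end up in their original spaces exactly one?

1334960

Choose which one of the 10 is fixed: C(10,1) = 10.
The other 9 form a derangement: !9 = 133496.
Total: 10 × 133496 = 1334960.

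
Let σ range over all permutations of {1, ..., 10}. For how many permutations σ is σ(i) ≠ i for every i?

1334961

!10 is the nearest integer to 10!/e.
10! = 3628800, and 3628800/e ≈ 1334960.92, so !10 = 1334961.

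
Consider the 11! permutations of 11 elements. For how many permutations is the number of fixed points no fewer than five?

Sum C(11,i)·!(11-i) for i = 5..11:
  i=5: C(11,5)·!6 = 462·265 = 122430
  i=6: C(11,6)·!5 = 462·44 = 20328
  i=7: C(11,7)·!4 = 330·9 = 2970
  i=8: C(11,8)·!3 = 165·2 = 330
  i=9: C(11,9)·!2 = 55·1 = 55
  i=10: C(11,10)·!1 = 11·0 = 0
  i=11: C(11,11)·!0 = 1·1 = 1
Total = 146114.

146114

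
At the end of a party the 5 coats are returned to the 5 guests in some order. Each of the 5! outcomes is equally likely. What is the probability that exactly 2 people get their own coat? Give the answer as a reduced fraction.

1/6

Favorable outcomes: C(5,2)·!3 = 10·2 = 20.
Total outcomes: 5! = 120.
Probability = 20/120 = 1/6.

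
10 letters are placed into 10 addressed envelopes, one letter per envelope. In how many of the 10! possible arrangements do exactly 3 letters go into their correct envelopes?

222480

Choose which 3 of the 10 are fixed: C(10,3) = 120.
The other 7 form a derangement: !7 = 1854.
Total: 120 × 1854 = 222480.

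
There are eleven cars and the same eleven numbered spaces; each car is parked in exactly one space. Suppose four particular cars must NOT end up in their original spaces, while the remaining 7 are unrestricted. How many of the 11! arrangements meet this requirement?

27422640

Inclusion-exclusion on the 4 forbidden self-matches:
Σ_{j=0}^{4} (-1)^j C(4,j)(11-j)!
= C(4,0)·11! - C(4,1)·10! + C(4,2)·9! - C(4,3)·8! + C(4,4)·7!
= 39916800 - 14515200 + 2177280 - 161280 + 5040
= 27422640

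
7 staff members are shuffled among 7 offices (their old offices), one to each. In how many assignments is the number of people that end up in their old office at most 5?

5039

Sum C(7,i)·!(7-i) for i = 0..5:
  i=0: C(7,0)·!7 = 1·1854 = 1854
  i=1: C(7,1)·!6 = 7·265 = 1855
  i=2: C(7,2)·!5 = 21·44 = 924
  i=3: C(7,3)·!4 = 35·9 = 315
  i=4: C(7,4)·!3 = 35·2 = 70
  i=5: C(7,5)·!2 = 21·1 = 21
Total = 5039.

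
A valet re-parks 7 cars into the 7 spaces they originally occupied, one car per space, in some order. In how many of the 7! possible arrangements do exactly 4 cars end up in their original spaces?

70

Choose which 4 of the 7 are fixed: C(7,4) = 35.
The other 3 form a derangement: !3 = 2.
Total: 35 × 2 = 70.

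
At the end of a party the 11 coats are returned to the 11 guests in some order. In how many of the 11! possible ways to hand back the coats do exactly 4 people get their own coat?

611820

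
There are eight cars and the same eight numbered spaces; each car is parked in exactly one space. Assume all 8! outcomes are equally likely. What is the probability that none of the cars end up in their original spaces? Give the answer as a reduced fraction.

Favorable outcomes: !8 = 14833.
Total outcomes: 8! = 40320.
Probability = 14833/40320 = 2119/5760.

2119/5760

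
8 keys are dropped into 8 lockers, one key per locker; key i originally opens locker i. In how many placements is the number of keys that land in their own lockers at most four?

# with exactly i fixed is C(8,i)·!(8-i); sum over i=0..4:
  i=0: C(8,0)·!8 = 1·14833 = 14833
  i=1: C(8,1)·!7 = 8·1854 = 14832
  i=2: C(8,2)·!6 = 28·265 = 7420
  i=3: C(8,3)·!5 = 56·44 = 2464
  i=4: C(8,4)·!4 = 70·9 = 630
Total = 40179.

40179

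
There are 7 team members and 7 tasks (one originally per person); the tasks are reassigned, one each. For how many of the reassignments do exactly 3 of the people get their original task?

Choose which 3 of the 7 are fixed: C(7,3) = 35.
The remaining 4 must be deranged: !4 = 9.
Total: 35 × 9 = 315.

315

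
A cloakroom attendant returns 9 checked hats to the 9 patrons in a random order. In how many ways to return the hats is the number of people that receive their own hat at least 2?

95887

# with exactly i fixed is C(9,i)·!(9-i); sum over i=2..9:
  i=2: C(9,2)·!7 = 36·1854 = 66744
  i=3: C(9,3)·!6 = 84·265 = 22260
  i=4: C(9,4)·!5 = 126·44 = 5544
  i=5: C(9,5)·!4 = 126·9 = 1134
  i=6: C(9,6)·!3 = 84·2 = 168
  i=7: C(9,7)·!2 = 36·1 = 36
  i=8: C(9,8)·!1 = 9·0 = 0
  i=9: C(9,9)·!0 = 1·1 = 1
Total = 95887.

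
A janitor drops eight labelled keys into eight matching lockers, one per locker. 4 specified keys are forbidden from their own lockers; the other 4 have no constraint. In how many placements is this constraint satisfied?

24024

Let A_j be the event that the j-th constrained one is fixed. By inclusion-exclusion over the 4 events:
Σ_{j=0}^{4} (-1)^j C(4,j)(8-j)!
= C(4,0)·8! - C(4,1)·7! + C(4,2)·6! - C(4,3)·5! + C(4,4)·4!
= 40320 - 20160 + 4320 - 480 + 24
= 24024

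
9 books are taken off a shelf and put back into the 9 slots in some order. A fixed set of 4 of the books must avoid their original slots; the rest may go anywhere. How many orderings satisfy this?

Inclusion-exclusion on the 4 forbidden self-matches:
Σ_{j=0}^{4} (-1)^j C(4,j)(9-j)!
= C(4,0)·9! - C(4,1)·8! + C(4,2)·7! - C(4,3)·6! + C(4,4)·5!
= 362880 - 161280 + 30240 - 2880 + 120
= 229080

229080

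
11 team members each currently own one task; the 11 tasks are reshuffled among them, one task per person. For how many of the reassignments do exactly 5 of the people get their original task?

Choose which 5 of the 11 are fixed: C(11,5) = 462.
The other 6 form a derangement: !6 = 265.
Total: 462 × 265 = 122430.

122430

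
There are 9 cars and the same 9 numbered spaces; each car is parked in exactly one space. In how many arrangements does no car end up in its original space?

133496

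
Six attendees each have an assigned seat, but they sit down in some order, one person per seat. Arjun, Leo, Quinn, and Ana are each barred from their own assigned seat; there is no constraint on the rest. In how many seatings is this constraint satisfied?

Let A_j be the event that the j-th constrained one is fixed. By inclusion-exclusion over the 4 events:
Σ_{j=0}^{4} (-1)^j C(4,j)(6-j)!
= C(4,0)·6! - C(4,1)·5! + C(4,2)·4! - C(4,3)·3! + C(4,4)·2!
= 720 - 480 + 144 - 24 + 2
= 362

362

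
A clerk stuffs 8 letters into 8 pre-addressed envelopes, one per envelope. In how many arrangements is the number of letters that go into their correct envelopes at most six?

Sum C(8,i)·!(8-i) for i = 0..6:
  i=0: C(8,0)·!8 = 1·14833 = 14833
  i=1: C(8,1)·!7 = 8·1854 = 14832
  i=2: C(8,2)·!6 = 28·265 = 7420
  i=3: C(8,3)·!5 = 56·44 = 2464
  i=4: C(8,4)·!4 = 70·9 = 630
  i=5: C(8,5)·!3 = 56·2 = 112
  i=6: C(8,6)·!2 = 28·1 = 28
Total = 40319.

40319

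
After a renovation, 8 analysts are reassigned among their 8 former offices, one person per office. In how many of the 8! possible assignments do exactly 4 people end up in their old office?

Pick the 4 fixed positions: C(8,4) = 70 ways.
The other 4 form a derangement: !4 = 9.
Total: 70 × 9 = 630.

630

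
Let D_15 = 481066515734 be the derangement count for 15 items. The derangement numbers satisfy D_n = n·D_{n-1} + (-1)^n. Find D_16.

D_16 = 16·481066515734 + 1 = 7697064251745.

7697064251745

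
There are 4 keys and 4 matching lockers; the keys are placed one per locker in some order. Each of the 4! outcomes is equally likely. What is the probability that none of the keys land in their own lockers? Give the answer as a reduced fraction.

3/8

Favorable outcomes: !4 = 9.
Total outcomes: 4! = 24.
Probability = 9/24 = 3/8.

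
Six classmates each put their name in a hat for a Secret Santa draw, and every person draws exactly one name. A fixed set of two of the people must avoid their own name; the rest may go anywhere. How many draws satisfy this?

504

Inclusion-exclusion on the 2 forbidden self-matches:
Σ_{j=0}^{2} (-1)^j C(2,j)(6-j)!
= C(2,0)·6! - C(2,1)·5! + C(2,2)·4!
= 720 - 240 + 24
= 504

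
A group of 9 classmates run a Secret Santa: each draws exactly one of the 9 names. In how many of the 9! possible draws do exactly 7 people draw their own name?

Pick the 7 fixed positions: C(9,7) = 36 ways.
The other 2 form a derangement: !2 = 1.
Total: 36 × 1 = 36.

36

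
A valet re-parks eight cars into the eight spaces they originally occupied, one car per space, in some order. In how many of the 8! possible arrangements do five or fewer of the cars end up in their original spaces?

40291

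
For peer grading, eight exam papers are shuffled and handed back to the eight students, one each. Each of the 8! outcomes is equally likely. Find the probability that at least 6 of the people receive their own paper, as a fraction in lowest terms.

29/40320

Favorable outcomes: Σ_{i≥6} C(8,i)·!(8-i) = 28·1 + 8·0 + 1·1 = 29.
Total outcomes: 8! = 40320.
Probability = 29/40320 = 29/40320.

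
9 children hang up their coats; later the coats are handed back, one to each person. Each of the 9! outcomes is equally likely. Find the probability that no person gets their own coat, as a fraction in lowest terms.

16687/45360

Favorable outcomes: !9 = 133496.
Total outcomes: 9! = 362880.
Probability = 133496/362880 = 16687/45360.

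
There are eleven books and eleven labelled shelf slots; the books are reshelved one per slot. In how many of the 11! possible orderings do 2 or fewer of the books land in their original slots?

# with exactly i fixed is C(11,i)·!(11-i); sum over i=0..2:
  i=0: C(11,0)·!11 = 1·14684570 = 14684570
  i=1: C(11,1)·!10 = 11·1334961 = 14684571
  i=2: C(11,2)·!9 = 55·133496 = 7342280
Total = 36711421.

36711421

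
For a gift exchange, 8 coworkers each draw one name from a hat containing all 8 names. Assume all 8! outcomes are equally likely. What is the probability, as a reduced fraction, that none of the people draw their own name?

Favorable outcomes: !8 = 14833.
Total outcomes: 8! = 40320.
Probability = 14833/40320 = 2119/5760.

2119/5760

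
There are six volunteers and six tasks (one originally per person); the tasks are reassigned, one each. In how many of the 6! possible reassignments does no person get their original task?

Use !n = (n-1)(!(n-1) + !(n-2)).
!6 = 5·(44 + 9) = 5·53 = 265

265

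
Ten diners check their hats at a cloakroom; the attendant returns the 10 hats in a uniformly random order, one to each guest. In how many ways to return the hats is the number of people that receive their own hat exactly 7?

240

Pick the 7 fixed positions: C(10,7) = 120 ways.
The other 3 form a derangement: !3 = 2.
Total: 120 × 2 = 240.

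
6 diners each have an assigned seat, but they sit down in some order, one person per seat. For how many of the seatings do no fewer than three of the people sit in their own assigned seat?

# with exactly i fixed is C(6,i)·!(6-i); sum over i=3..6:
  i=3: C(6,3)·!3 = 20·2 = 40
  i=4: C(6,4)·!2 = 15·1 = 15
  i=5: C(6,5)·!1 = 6·0 = 0
  i=6: C(6,6)·!0 = 1·1 = 1
Total = 56.

56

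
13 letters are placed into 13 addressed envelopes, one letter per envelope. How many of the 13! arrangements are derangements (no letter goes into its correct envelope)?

2290792932

Use !n = (n-1)(!(n-1) + !(n-2)).
!13 = 12·(176214841 + 14684570) = 12·190899411 = 2290792932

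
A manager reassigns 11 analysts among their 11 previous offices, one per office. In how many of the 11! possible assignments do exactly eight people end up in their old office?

330

Pick the 8 fixed positions: C(11,8) = 165 ways.
The remaining 3 must be deranged: !3 = 2.
Total: 165 × 2 = 330.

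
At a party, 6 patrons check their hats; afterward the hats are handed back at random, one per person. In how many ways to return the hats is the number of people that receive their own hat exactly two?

135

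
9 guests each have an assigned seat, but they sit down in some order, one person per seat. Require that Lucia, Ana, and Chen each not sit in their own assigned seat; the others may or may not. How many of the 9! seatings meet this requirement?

256320

Let A_j be the event that the j-th constrained one is fixed. By inclusion-exclusion over the 3 events:
Σ_{j=0}^{3} (-1)^j C(3,j)(9-j)!
= C(3,0)·9! - C(3,1)·8! + C(3,2)·7! - C(3,3)·6!
= 362880 - 120960 + 15120 - 720
= 256320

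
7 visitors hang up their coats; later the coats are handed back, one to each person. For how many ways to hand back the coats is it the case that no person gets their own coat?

Recurrence: !7 = 6·(!6 + !5).
!7 = 6·(265 + 44) = 6·309 = 1854

1854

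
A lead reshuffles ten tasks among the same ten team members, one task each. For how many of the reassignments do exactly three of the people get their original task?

Choose which 3 of the 10 are fixed: C(10,3) = 120.
The remaining 7 must be deranged: !7 = 1854.
Total: 120 × 1854 = 222480.

222480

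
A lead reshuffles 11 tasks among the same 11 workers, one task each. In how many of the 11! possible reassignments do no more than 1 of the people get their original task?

Sum C(11,i)·!(11-i) for i = 0..1:
  i=0: C(11,0)·!11 = 1·14684570 = 14684570
  i=1: C(11,1)·!10 = 11·1334961 = 14684571
Total = 29369141.

29369141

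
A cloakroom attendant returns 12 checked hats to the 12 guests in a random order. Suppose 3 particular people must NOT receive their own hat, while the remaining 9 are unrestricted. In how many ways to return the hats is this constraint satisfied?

Inclusion-exclusion on the 3 forbidden self-matches:
Σ_{j=0}^{3} (-1)^j C(3,j)(12-j)!
= C(3,0)·12! - C(3,1)·11! + C(3,2)·10! - C(3,3)·9!
= 479001600 - 119750400 + 10886400 - 362880
= 369774720

369774720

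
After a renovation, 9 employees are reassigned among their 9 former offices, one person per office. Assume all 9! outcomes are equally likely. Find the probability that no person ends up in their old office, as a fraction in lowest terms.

Favorable outcomes: !9 = 133496.
Total outcomes: 9! = 362880.
Probability = 133496/362880 = 16687/45360.

16687/45360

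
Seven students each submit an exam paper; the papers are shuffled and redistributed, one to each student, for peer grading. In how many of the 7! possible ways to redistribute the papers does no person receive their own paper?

!7 is the nearest integer to 7!/e.
7! = 5040, and 5040/e ≈ 1854.11, so !7 = 1854.

1854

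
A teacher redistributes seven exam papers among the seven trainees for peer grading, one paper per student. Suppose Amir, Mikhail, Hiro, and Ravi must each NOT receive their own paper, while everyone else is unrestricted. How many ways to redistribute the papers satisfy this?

Let A_j be the event that the j-th constrained one is fixed. By inclusion-exclusion over the 4 events:
Σ_{j=0}^{4} (-1)^j C(4,j)(7-j)!
= C(4,0)·7! - C(4,1)·6! + C(4,2)·5! - C(4,3)·4! + C(4,4)·3!
= 5040 - 2880 + 720 - 96 + 6
= 2790

2790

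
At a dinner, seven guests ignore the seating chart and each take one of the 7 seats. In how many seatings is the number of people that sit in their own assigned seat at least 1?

3186

Sum C(7,i)·!(7-i) for i = 1..7:
  i=1: C(7,1)·!6 = 7·265 = 1855
  i=2: C(7,2)·!5 = 21·44 = 924
  i=3: C(7,3)·!4 = 35·9 = 315
  i=4: C(7,4)·!3 = 35·2 = 70
  i=5: C(7,5)·!2 = 21·1 = 21
  i=6: C(7,6)·!1 = 7·0 = 0
  i=7: C(7,7)·!0 = 1·1 = 1
Total = 3186.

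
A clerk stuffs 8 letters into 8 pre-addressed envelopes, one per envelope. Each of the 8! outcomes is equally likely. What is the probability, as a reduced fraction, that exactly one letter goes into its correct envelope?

Favorable outcomes: C(8,1)·!7 = 8·1854 = 14832.
Total outcomes: 8! = 40320.
Probability = 14832/40320 = 103/280.

103/280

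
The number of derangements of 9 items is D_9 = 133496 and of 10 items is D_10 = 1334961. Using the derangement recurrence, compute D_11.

D_11 = (11-1)·(D_10 + D_9) = 10·(1334961 + 133496) = 10·1468457 = 14684570.

14684570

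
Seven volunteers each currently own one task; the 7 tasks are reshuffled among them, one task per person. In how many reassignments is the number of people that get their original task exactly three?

Choose which 3 of the 7 are fixed: C(7,3) = 35.
The other 4 form a derangement: !4 = 9.
Total: 35 × 9 = 315.

315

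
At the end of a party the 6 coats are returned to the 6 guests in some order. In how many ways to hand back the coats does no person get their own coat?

The subfactorial !6 = [6!/e] (nearest integer).
6! = 720, and 720/e ≈ 264.87, so !6 = 265.

265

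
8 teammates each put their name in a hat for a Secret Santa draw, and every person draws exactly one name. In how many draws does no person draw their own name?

Recurrence: !8 = 8·!7 + (-1)^8.
!8 = 8·1854 + 1 = 14833

14833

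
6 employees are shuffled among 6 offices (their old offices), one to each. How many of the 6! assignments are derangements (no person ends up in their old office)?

Recurrence: !6 = 5·(!5 + !4).
!6 = 5·(44 + 9) = 5·53 = 265

265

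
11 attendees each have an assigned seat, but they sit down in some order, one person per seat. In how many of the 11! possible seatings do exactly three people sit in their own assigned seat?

Choose which 3 of the 11 are fixed: C(11,3) = 165.
The remaining 8 must be deranged: !8 = 14833.
Total: 165 × 14833 = 2447445.

2447445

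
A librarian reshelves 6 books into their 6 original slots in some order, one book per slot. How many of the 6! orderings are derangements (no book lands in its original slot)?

By inclusion-exclusion, !6 = Σ (-1)^k · 6!/k! for k=0..6
= 6! - 6!/1! + 6!/2! - 6!/3! + 6!/4! - 6!/5! + 6!/6!
= 720 - 720 + 360 - 120 + 30 - 6 + 1
= 265

265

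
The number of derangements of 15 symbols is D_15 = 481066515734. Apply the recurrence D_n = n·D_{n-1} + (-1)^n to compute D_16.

7697064251745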